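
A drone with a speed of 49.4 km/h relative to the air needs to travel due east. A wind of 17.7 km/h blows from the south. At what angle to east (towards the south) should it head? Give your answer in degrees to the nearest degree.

21°

The wind pushes perpendicular to the desired track; the heading must have a component into the wind equal to 17.7 km/h: 49.4 sin θ = 17.7.
sin θ = 0.3583, so θ = 20.996°.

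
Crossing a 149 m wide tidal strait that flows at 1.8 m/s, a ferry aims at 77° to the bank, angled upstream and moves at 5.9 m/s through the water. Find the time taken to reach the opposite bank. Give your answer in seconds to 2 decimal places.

The component of the ferry's velocity perpendicular to the bank is 5.9 × sin 77° = 5.749 m/s.
The current is parallel to the bank, so it does not affect the crossing time.
Time = 149 / 5.749 = 25.919 s.

25.92 s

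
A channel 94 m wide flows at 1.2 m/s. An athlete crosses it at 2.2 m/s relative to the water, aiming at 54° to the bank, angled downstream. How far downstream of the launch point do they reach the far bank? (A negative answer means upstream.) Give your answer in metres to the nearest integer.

132 m

Perpendicular speed = 1.780 m/s; crossing time = 94 / 1.780 = 52.814 s.
Net downstream speed = 2.493 m/s.
Drift = 2.493 × 52.814 = 131.672 m (downstream).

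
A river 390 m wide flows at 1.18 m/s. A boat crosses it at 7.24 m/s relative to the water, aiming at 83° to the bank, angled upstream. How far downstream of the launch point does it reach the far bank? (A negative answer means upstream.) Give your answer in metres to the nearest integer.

Perpendicular speed = 7.186 m/s; crossing time = 390 / 7.186 = 54.272 s.
Net downstream speed = 0.298 m/s.
Drift = 0.298 × 54.272 = 16.155 m (downstream).

16 m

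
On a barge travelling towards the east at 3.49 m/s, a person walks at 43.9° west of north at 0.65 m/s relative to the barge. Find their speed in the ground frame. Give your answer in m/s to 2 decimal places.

Taking east as x and north as y: barge velocity = (3.490, 0.000) m/s; person velocity relative to barge = (-0.451, 0.468) m/s.
Velocity relative to ground = (3.490, 0.000) + (-0.451, 0.468) = (3.039, 0.468) m/s.
Speed = |(3.039, 0.468)| = 3.075 m/s.

3.08 m/s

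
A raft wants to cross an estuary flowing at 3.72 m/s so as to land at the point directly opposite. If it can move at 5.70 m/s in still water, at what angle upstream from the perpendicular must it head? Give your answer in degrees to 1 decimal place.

To cancel the current, the upstream component of the raft's velocity must equal the flow: 5.70 sin θ = 3.72.
sin θ = 3.72 / 5.70 = 0.6526.
θ = arcsin(0.6526) = 40.740°.

40.7°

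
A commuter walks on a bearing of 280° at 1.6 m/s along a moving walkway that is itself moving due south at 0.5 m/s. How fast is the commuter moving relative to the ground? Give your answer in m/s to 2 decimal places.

Taking east as x and north as y: moving walkway velocity = (0.000, -0.500) m/s; commuter velocity relative to moving walkway = (-1.576, 0.278) m/s.
Velocity relative to ground = (0.000, -0.500) + (-1.576, 0.278) = (-1.576, -0.222) m/s.
Speed = |(-1.576, -0.222)| = 1.591 m/s.

1.59 m/s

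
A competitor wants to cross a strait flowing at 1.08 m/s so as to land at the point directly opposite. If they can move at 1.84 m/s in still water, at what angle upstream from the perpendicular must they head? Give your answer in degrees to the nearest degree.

To cancel the current, the upstream component of the competitor's velocity must equal the flow: 1.84 sin θ = 1.08.
sin θ = 1.08 / 1.84 = 0.5870.
θ = arcsin(0.5870) = 35.941°.

36°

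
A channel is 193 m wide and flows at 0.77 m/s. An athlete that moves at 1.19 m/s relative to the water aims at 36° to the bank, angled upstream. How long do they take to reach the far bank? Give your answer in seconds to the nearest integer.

276 s

The component of the athlete's velocity perpendicular to the bank is 1.19 × sin 36° = 0.699 m/s.
The current is parallel to the bank, so it does not affect the crossing time.
Time = 193 / 0.699 = 275.925 s.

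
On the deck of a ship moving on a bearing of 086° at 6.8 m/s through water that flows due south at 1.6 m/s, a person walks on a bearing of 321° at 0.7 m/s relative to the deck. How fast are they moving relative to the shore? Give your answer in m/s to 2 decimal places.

In east/north components (m/s): person relative to ship = (-0.441, 0.544); ship relative to water = (6.783, 0.474); water relative to ground = (0.000, -1.600).
Sum = (6.343, -0.582) m/s.
Speed = |(6.343, -0.582)| = 6.370 m/s.

6.37 m/s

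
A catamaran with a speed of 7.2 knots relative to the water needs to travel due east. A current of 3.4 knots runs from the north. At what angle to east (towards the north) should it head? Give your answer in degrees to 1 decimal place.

The current pushes perpendicular to the desired track; the heading must have a component into the current equal to 3.4 knots: 7.2 sin θ = 3.4.
sin θ = 0.4722, so θ = 28.179°.

28.2°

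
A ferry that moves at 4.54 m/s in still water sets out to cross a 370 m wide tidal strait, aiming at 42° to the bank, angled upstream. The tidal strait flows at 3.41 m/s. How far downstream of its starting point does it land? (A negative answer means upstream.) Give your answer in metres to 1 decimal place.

Perpendicular speed = 3.038 m/s; crossing time = 370 / 3.038 = 121.797 s.
Net downstream speed = 0.036 m/s.
Drift = 0.036 × 121.797 = 4.400 m (downstream).

4.4 m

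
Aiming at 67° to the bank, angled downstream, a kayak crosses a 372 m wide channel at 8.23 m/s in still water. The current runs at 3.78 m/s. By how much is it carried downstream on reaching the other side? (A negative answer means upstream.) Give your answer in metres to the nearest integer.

Perpendicular speed = 7.576 m/s; crossing time = 372 / 7.576 = 49.104 s.
Net downstream speed = 6.996 m/s.
Drift = 6.996 × 49.104 = 343.518 m (downstream).

344 m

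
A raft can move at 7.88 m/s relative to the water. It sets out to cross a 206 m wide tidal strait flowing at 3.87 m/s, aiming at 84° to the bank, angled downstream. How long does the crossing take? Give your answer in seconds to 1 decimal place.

26.3 s

The component of the raft's velocity perpendicular to the bank is 7.88 × sin 84° = 7.837 m/s.
Only the cross-stream component determines the crossing time; the current contributes nothing perpendicular to the bank.
Time = 206 / 7.837 = 26.286 s.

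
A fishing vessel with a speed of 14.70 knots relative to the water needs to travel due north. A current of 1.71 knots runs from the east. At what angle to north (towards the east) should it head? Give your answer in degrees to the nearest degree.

The current pushes perpendicular to the desired track; the heading must have a component into the current equal to 1.71 knots: 14.70 sin θ = 1.71.
sin θ = 0.1163, so θ = 6.680°.

7°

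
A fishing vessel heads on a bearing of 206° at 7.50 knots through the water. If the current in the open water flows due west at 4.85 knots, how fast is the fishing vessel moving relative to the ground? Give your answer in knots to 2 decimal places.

Taking east as x and north as y: velocity relative to the water = (-3.288, -6.741) knots; the water relative to ground = (-4.850, 0.000) knots.
Velocity relative to ground = (-3.288, -6.741) + (-4.850, 0.000) = (-8.138, -6.741) knots.
Speed = |(-8.138, -6.741)| = 10.567 knots.

10.57 knots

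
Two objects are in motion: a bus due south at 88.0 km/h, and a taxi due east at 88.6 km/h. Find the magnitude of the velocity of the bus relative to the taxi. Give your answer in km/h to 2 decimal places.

Taking east as x and north as y: bus velocity = (0.000, -88.000) km/h; taxi velocity = (88.600, 0.000) km/h.
Velocity of bus relative to taxi = (0.000, -88.000) − (88.600, 0.000) = (-88.600, -88.000) km/h.
Magnitude = |(-88.600, -88.000)| = 124.876 km/h.

124.88 km/h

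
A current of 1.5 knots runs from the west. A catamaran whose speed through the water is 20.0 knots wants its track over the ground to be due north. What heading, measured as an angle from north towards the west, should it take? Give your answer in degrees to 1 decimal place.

The current pushes perpendicular to the desired track; the heading must have a component into the current equal to 1.5 knots: 20.0 sin θ = 1.5.
sin θ = 0.0750, so θ = 4.301°.

4.3°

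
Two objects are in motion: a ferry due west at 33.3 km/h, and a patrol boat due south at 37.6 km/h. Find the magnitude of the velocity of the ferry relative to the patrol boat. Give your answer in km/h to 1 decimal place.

Taking east as x and north as y: ferry velocity = (-33.300, 0.000) km/h; patrol boat velocity = (0.000, -37.600) km/h.
Velocity of ferry relative to patrol boat = (-33.300, 0.000) − (0.000, -37.600) = (-33.300, 37.600) km/h.
Magnitude = |(-33.300, 37.600)| = 50.226 km/h.

50.2 km/h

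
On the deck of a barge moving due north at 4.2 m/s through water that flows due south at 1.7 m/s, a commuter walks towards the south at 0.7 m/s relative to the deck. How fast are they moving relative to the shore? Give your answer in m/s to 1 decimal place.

1.8 m/s

In east/north components (m/s): commuter relative to barge = (0.000, -0.700); barge relative to water = (0.000, 4.200); water relative to ground = (0.000, -1.700).
Sum = (0.000, 1.800) m/s.
Speed = |(0.000, 1.800)| = 1.800 m/s.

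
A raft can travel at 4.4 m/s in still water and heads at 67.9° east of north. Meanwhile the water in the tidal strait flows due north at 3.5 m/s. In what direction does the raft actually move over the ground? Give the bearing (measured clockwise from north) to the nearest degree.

Taking east as x and north as y: velocity relative to the water = (4.077, 1.655) m/s; the water relative to ground = (0.000, 3.500) m/s.
Velocity relative to ground = (4.077, 1.655) + (0.000, 3.500) = (4.077, 5.155) m/s.
Bearing = atan2(4.08, 5.16) = 38.34° clockwise from north.

038°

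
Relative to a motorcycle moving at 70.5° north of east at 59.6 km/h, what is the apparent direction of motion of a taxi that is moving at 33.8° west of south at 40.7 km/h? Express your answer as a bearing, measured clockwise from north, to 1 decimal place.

205.3°

Taking east as x and north as y: taxi velocity = (-22.641, -33.821) km/h; motorcycle velocity = (19.895, 56.181) km/h.
Velocity of taxi relative to motorcycle = (-22.641, -33.821) − (19.895, 56.181) = (-42.536, -90.003) km/h.
Bearing = atan2(-42.54, -90.00) = 205.30° clockwise from north.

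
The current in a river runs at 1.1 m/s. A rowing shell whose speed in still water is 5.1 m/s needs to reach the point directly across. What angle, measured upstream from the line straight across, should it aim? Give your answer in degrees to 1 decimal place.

12.5°

To cancel the current, the upstream component of the rowing shell's velocity must equal the flow: 5.1 sin θ = 1.1.
sin θ = 1.1 / 5.1 = 0.2157.
θ = arcsin(0.2157) = 12.456°.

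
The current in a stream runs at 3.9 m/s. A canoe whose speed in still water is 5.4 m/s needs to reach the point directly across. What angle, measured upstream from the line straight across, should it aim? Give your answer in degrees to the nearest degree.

46°

To cancel the current, the upstream component of the canoe's velocity must equal the flow: 5.4 sin θ = 3.9.
sin θ = 3.9 / 5.4 = 0.7222.
θ = arcsin(0.7222) = 46.238°.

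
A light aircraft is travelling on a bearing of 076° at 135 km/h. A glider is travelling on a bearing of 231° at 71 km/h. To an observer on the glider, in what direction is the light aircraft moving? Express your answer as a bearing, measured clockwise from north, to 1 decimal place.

Taking east as x and north as y: light aircraft velocity = (130.990, 32.659) km/h; glider velocity = (-55.177, -44.682) km/h.
Velocity of light aircraft relative to glider = (130.990, 32.659) − (-55.177, -44.682) = (186.167, 77.341) km/h.
Bearing = atan2(186.17, 77.34) = 67.44° clockwise from north.

067.4°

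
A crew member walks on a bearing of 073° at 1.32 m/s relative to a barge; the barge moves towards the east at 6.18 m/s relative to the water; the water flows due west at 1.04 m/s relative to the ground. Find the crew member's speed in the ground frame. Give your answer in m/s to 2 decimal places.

In east/north components (m/s): crew member relative to barge = (1.262, 0.386); barge relative to water = (6.180, 0.000); water relative to ground = (-1.040, 0.000).
Sum = (6.402, 0.386) m/s.
Speed = |(6.402, 0.386)| = 6.414 m/s.

6.41 m/s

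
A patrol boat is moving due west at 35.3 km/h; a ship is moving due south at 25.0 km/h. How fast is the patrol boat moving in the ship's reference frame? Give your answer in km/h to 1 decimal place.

Taking east as x and north as y: patrol boat velocity = (-35.300, 0.000) km/h; ship velocity = (0.000, -25.000) km/h.
Velocity of patrol boat relative to ship = (-35.300, 0.000) − (0.000, -25.000) = (-35.300, 25.000) km/h.
Magnitude = |(-35.300, 25.000)| = 43.256 km/h.

43.3 km/h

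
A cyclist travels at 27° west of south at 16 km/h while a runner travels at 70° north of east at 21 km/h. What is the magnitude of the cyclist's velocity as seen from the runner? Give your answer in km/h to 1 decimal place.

36.9 km/h

Taking east as x and north as y: cyclist velocity = (-7.264, -14.256) km/h; runner velocity = (7.182, 19.734) km/h.
Velocity of cyclist relative to runner = (-7.264, -14.256) − (7.182, 19.734) = (-14.446, -33.990) km/h.
Magnitude = |(-14.446, -33.990)| = 36.932 km/h.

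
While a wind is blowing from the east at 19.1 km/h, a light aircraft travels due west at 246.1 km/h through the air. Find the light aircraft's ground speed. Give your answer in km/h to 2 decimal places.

265.20 km/h

Taking east as x and north as y: velocity relative to the air = (-246.100, 0.000) km/h; the air relative to ground = (-19.100, 0.000) km/h.
Velocity relative to ground = (-246.100, 0.000) + (-19.100, 0.000) = (-265.200, 0.000) km/h.
Speed = |(-265.200, 0.000)| = 265.200 km/h.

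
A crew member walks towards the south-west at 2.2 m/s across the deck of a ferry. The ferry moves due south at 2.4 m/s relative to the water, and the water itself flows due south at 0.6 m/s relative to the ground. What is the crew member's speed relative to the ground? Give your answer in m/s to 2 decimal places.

4.81 m/s

In east/north components (m/s): crew member relative to ferry = (-1.556, -1.556); ferry relative to water = (0.000, -2.400); water relative to ground = (0.000, -0.600).
Sum = (-1.556, -4.556) m/s.
Speed = |(-1.556, -4.556)| = 4.814 m/s.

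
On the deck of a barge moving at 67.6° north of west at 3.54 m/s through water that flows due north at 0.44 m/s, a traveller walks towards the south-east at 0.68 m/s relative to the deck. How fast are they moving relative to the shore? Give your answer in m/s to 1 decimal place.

3.3 m/s

In east/north components (m/s): traveller relative to barge = (0.481, -0.481); barge relative to water = (-1.349, 3.273); water relative to ground = (0.000, 0.440).
Sum = (-0.868, 3.232) m/s.
Speed = |(-0.868, 3.232)| = 3.347 m/s.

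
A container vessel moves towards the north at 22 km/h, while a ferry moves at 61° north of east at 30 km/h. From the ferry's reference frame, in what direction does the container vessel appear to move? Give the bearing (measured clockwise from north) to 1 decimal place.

253.8°

Taking east as x and north as y: container vessel velocity = (0.000, 22.000) km/h; ferry velocity = (14.544, 26.239) km/h.
Velocity of container vessel relative to ferry = (0.000, 22.000) − (14.544, 26.239) = (-14.544, -4.239) km/h.
Bearing = atan2(-14.54, -4.24) = 253.75° clockwise from north.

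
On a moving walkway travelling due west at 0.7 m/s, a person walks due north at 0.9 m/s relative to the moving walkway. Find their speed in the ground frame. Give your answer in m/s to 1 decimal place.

1.1 m/s

Taking east as x and north as y: moving walkway velocity = (-0.700, 0.000) m/s; person velocity relative to moving walkway = (0.000, 0.900) m/s.
Velocity relative to ground = (-0.700, 0.000) + (0.000, 0.900) = (-0.700, 0.900) m/s.
Speed = |(-0.700, 0.900)| = 1.140 m/s.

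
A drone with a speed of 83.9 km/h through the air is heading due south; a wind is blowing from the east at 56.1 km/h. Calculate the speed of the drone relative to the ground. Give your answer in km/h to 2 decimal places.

Taking east as x and north as y: velocity relative to the air = (0.000, -83.900) km/h; the air relative to ground = (-56.100, 0.000) km/h.
Velocity relative to ground = (0.000, -83.900) + (-56.100, 0.000) = (-56.100, -83.900) km/h.
Speed = |(-56.100, -83.900)| = 100.928 km/h.

100.93 km/h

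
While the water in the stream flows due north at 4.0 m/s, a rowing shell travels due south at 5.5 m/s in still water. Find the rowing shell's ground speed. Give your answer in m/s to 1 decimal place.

Taking east as x and north as y: velocity relative to the water = (0.000, -5.500) m/s; the water relative to ground = (0.000, 4.000) m/s.
Velocity relative to ground = (0.000, -5.500) + (0.000, 4.000) = (0.000, -1.500) m/s.
Speed = |(0.000, -1.500)| = 1.500 m/s.

1.5 m/s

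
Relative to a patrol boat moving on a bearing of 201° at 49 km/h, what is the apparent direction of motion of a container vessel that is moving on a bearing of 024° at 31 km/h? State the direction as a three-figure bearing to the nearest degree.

022°

Taking east as x and north as y: container vessel velocity = (12.609, 28.320) km/h; patrol boat velocity = (-17.560, -45.745) km/h.
Velocity of container vessel relative to patrol boat = (12.609, 28.320) − (-17.560, -45.745) = (30.169, 74.065) km/h.
Bearing = atan2(30.17, 74.07) = 22.16° clockwise from north.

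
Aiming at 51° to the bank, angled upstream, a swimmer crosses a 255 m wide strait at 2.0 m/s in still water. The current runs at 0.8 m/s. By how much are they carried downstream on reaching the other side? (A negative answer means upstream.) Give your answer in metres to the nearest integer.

-75 m

Perpendicular speed = 1.554 m/s; crossing time = 255 / 1.554 = 164.062 s.
Net downstream speed = -0.459 m/s.
Drift = -0.459 × 164.062 = -75.245 m (upstream).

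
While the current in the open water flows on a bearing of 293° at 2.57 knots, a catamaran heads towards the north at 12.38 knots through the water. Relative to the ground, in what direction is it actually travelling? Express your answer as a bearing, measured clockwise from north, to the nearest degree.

350°

Taking east as x and north as y: velocity relative to the water = (0.000, 12.380) knots; the water relative to ground = (-2.366, 1.004) knots.
Velocity relative to ground = (0.000, 12.380) + (-2.366, 1.004) = (-2.366, 13.384) knots.
Bearing = atan2(-2.37, 13.38) = 349.98° clockwise from north.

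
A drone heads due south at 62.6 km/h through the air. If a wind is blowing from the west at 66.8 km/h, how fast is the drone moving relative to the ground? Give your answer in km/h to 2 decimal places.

91.55 km/h

Taking east as x and north as y: velocity relative to the air = (0.000, -62.600) km/h; the air relative to ground = (66.800, 0.000) km/h.
Velocity relative to ground = (0.000, -62.600) + (66.800, 0.000) = (66.800, -62.600) km/h.
Speed = |(66.800, -62.600)| = 91.548 km/h.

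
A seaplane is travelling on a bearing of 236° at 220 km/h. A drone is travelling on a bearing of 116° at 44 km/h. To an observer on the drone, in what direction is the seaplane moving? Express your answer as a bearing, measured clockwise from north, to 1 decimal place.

244.9°

Taking east as x and north as y: seaplane velocity = (-182.388, -123.022) km/h; drone velocity = (39.547, -19.288) km/h.
Velocity of seaplane relative to drone = (-182.388, -123.022) − (39.547, -19.288) = (-221.935, -103.734) km/h.
Bearing = atan2(-221.94, -103.73) = 244.95° clockwise from north.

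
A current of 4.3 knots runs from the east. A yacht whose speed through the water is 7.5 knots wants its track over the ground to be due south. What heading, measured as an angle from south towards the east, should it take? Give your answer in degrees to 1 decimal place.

The current pushes perpendicular to the desired track; the heading must have a component into the current equal to 4.3 knots: 7.5 sin θ = 4.3.
sin θ = 0.5733, so θ = 34.983°.

35.0°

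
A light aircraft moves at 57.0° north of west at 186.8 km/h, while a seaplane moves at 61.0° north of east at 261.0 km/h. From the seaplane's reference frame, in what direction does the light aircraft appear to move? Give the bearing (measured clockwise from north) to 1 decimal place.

Taking east as x and north as y: light aircraft velocity = (-101.739, 156.664) km/h; seaplane velocity = (126.535, 228.276) km/h.
Velocity of light aircraft relative to seaplane = (-101.739, 156.664) − (126.535, 228.276) = (-228.274, -71.612) km/h.
Bearing = atan2(-228.27, -71.61) = 252.58° clockwise from north.

252.6°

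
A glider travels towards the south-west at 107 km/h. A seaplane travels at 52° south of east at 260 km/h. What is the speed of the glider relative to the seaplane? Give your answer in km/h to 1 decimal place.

Taking east as x and north as y: glider velocity = (-75.660, -75.660) km/h; seaplane velocity = (160.072, -204.883) km/h.
Velocity of glider relative to seaplane = (-75.660, -75.660) − (160.072, -204.883) = (-235.732, 129.222) km/h.
Magnitude = |(-235.732, 129.222)| = 268.827 km/h.

268.8 km/h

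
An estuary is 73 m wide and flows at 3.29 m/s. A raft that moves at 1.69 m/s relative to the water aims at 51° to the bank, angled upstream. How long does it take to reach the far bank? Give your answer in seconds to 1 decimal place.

The component of the raft's velocity perpendicular to the bank is 1.69 × sin 51° = 1.313 m/s.
Only the cross-stream component determines the crossing time; the current contributes nothing perpendicular to the bank.
Time = 73 / 1.313 = 55.582 s.

55.6 s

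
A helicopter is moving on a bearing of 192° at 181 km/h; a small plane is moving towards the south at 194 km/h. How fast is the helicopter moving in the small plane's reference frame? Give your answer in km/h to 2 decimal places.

41.28 km/h

Taking east as x and north as y: helicopter velocity = (-37.632, -177.045) km/h; small plane velocity = (0.000, -194.000) km/h.
Velocity of helicopter relative to small plane = (-37.632, -177.045) − (0.000, -194.000) = (-37.632, 16.955) km/h.
Magnitude = |(-37.632, 16.955)| = 41.275 km/h.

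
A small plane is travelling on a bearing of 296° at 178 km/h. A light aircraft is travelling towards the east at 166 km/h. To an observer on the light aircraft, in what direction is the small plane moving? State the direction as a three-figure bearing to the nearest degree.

283°

Taking east as x and north as y: small plane velocity = (-159.985, 78.030) km/h; light aircraft velocity = (166.000, 0.000) km/h.
Velocity of small plane relative to light aircraft = (-159.985, 78.030) − (166.000, 0.000) = (-325.985, 78.030) km/h.
Bearing = atan2(-325.99, 78.03) = 283.46° clockwise from north.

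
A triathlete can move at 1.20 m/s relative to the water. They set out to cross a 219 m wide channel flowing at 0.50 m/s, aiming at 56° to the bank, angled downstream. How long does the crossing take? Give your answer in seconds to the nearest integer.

The component of the triathlete's velocity perpendicular to the bank is 1.20 × sin 56° = 0.995 m/s.
The flow acts along the bank and has no component across it.
Time = 219 / 0.995 = 220.135 s.

220 s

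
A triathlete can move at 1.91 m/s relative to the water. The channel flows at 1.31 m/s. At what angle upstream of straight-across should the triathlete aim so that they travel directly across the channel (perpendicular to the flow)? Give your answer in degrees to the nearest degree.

To cancel the current, the upstream component of the triathlete's velocity must equal the flow: 1.91 sin θ = 1.31.
sin θ = 1.31 / 1.91 = 0.6859.
θ = arcsin(0.6859) = 43.304°.

43°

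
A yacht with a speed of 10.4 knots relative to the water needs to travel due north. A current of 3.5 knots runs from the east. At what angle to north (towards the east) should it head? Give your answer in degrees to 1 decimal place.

19.7°

The current pushes perpendicular to the desired track; the heading must have a component into the current equal to 3.5 knots: 10.4 sin θ = 3.5.
sin θ = 0.3365, so θ = 19.666°.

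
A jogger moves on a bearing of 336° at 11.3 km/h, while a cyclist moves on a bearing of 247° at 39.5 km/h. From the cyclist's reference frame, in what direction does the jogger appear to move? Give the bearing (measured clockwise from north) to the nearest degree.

051°

Taking east as x and north as y: jogger velocity = (-4.596, 10.323) km/h; cyclist velocity = (-36.360, -15.434) km/h.
Velocity of jogger relative to cyclist = (-4.596, 10.323) − (-36.360, -15.434) = (31.764, 25.757) km/h.
Bearing = atan2(31.76, 25.76) = 50.96° clockwise from north.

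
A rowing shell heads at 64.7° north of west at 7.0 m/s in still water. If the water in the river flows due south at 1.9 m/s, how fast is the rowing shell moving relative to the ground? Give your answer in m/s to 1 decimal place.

5.3 m/s

Taking east as x and north as y: velocity relative to the water = (-2.992, 6.329) m/s; the water relative to ground = (0.000, -1.900) m/s.
Velocity relative to ground = (-2.992, 6.329) + (0.000, -1.900) = (-2.992, 4.429) m/s.
Speed = |(-2.992, 4.429)| = 5.344 m/s.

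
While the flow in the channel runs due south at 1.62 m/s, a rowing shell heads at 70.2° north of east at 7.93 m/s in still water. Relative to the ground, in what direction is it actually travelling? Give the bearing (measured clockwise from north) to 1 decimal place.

Taking east as x and north as y: velocity relative to the water = (2.686, 7.461) m/s; the water relative to ground = (0.000, -1.620) m/s.
Velocity relative to ground = (2.686, 7.461) + (0.000, -1.620) = (2.686, 5.841) m/s.
Bearing = atan2(2.69, 5.84) = 24.70° clockwise from north.

024.7°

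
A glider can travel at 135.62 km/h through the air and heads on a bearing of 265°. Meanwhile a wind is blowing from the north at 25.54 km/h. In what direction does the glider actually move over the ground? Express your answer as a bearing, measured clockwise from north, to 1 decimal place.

Taking east as x and north as y: velocity relative to the air = (-135.104, -11.820) km/h; the air relative to ground = (0.000, -25.540) km/h.
Velocity relative to ground = (-135.104, -11.820) + (0.000, -25.540) = (-135.104, -37.360) km/h.
Bearing = atan2(-135.10, -37.36) = 254.54° clockwise from north.

254.5°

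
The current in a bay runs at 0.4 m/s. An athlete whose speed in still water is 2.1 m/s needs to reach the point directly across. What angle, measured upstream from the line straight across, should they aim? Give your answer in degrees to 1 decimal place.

11.0°

To cancel the current, the upstream component of the athlete's velocity must equal the flow: 2.1 sin θ = 0.4.
sin θ = 0.4 / 2.1 = 0.1905.
θ = arcsin(0.1905) = 10.981°.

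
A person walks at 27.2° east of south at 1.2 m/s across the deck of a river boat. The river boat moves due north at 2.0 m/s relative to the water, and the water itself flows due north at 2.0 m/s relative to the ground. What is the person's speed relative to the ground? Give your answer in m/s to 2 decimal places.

In east/north components (m/s): person relative to river boat = (0.549, -1.067); river boat relative to water = (0.000, 2.000); water relative to ground = (0.000, 2.000).
Sum = (0.549, 2.933) m/s.
Speed = |(0.549, 2.933)| = 2.984 m/s.

2.98 m/s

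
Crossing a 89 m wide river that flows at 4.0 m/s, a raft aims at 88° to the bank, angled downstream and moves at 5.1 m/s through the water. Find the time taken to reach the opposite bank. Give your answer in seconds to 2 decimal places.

17.46 s

The component of the raft's velocity perpendicular to the bank is 5.1 × sin 88° = 5.097 m/s.
The flow acts along the bank and has no component across it.
Time = 89 / 5.097 = 17.462 s.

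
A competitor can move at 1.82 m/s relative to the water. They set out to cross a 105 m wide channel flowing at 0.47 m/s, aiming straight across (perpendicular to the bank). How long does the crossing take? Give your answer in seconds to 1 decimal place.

57.7 s

The component of the competitor's velocity perpendicular to the bank is 1.82 m/s.
The current is parallel to the bank, so it does not affect the crossing time.
Time = 105 / 1.820 = 57.692 s.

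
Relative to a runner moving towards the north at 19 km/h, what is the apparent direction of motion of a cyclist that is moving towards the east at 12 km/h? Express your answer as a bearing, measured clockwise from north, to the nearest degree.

Taking east as x and north as y: cyclist velocity = (12.000, 0.000) km/h; runner velocity = (0.000, 19.000) km/h.
Velocity of cyclist relative to runner = (12.000, 0.000) − (0.000, 19.000) = (12.000, -19.000) km/h.
Bearing = atan2(12.00, -19.00) = 147.72° clockwise from north.

148°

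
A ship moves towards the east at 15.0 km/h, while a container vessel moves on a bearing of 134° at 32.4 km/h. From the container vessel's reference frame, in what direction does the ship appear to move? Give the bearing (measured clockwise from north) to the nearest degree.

340°

Taking east as x and north as y: ship velocity = (15.000, 0.000) km/h; container vessel velocity = (23.307, -22.507) km/h.
Velocity of ship relative to container vessel = (15.000, 0.000) − (23.307, -22.507) = (-8.307, 22.507) km/h.
Bearing = atan2(-8.31, 22.51) = 339.74° clockwise from north.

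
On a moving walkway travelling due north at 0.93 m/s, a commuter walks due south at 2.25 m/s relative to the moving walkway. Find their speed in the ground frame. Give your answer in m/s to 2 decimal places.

Taking east as x and north as y: moving walkway velocity = (0.000, 0.930) m/s; commuter velocity relative to moving walkway = (0.000, -2.250) m/s.
Velocity relative to ground = (0.000, 0.930) + (0.000, -2.250) = (0.000, -1.320) m/s.
Speed = |(0.000, -1.320)| = 1.320 m/s.

1.32 m/s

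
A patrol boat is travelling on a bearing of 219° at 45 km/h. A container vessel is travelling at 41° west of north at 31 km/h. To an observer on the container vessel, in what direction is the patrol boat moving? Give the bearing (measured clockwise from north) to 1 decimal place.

187.8°

Taking east as x and north as y: patrol boat velocity = (-28.319, -34.972) km/h; container vessel velocity = (-20.338, 23.396) km/h.
Velocity of patrol boat relative to container vessel = (-28.319, -34.972) − (-20.338, 23.396) = (-7.982, -58.368) km/h.
Bearing = atan2(-7.98, -58.37) = 187.79° clockwise from north.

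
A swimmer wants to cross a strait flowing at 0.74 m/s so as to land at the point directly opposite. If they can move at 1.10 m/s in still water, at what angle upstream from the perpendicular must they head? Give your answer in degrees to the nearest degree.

42°

To cancel the current, the upstream component of the swimmer's velocity must equal the flow: 1.10 sin θ = 0.74.
sin θ = 0.74 / 1.10 = 0.6727.
θ = arcsin(0.6727) = 42.278°.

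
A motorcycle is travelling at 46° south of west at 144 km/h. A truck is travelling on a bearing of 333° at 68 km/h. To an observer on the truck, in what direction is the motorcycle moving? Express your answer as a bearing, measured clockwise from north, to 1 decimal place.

Taking east as x and north as y: motorcycle velocity = (-100.031, -103.585) km/h; truck velocity = (-30.871, 60.588) km/h.
Velocity of motorcycle relative to truck = (-100.031, -103.585) − (-30.871, 60.588) = (-69.159, -164.173) km/h.
Bearing = atan2(-69.16, -164.17) = 202.84° clockwise from north.

202.8°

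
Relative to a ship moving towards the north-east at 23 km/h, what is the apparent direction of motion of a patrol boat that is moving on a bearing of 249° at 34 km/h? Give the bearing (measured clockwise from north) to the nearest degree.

Taking east as x and north as y: patrol boat velocity = (-31.742, -12.185) km/h; ship velocity = (16.263, 16.263) km/h.
Velocity of patrol boat relative to ship = (-31.742, -12.185) − (16.263, 16.263) = (-48.005, -28.448) km/h.
Bearing = atan2(-48.01, -28.45) = 239.35° clockwise from north.

239°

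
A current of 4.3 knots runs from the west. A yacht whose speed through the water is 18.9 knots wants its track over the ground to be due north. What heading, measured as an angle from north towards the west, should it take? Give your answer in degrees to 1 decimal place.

The current pushes perpendicular to the desired track; the heading must have a component into the current equal to 4.3 knots: 18.9 sin θ = 4.3.
sin θ = 0.2275, so θ = 13.151°.

13.2°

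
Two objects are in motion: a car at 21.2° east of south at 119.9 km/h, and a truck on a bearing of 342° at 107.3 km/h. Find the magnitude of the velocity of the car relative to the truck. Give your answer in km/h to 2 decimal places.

227.11 km/h

Taking east as x and north as y: car velocity = (43.359, -111.786) km/h; truck velocity = (-33.158, 102.048) km/h.
Velocity of car relative to truck = (43.359, -111.786) − (-33.158, 102.048) = (76.516, -213.834) km/h.
Magnitude = |(76.516, -213.834)| = 227.112 km/h.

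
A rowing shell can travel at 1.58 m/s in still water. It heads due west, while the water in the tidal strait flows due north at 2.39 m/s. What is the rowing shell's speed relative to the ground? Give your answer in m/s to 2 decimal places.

Taking east as x and north as y: velocity relative to the water = (-1.580, 0.000) m/s; the water relative to ground = (0.000, 2.390) m/s.
Velocity relative to ground = (-1.580, 0.000) + (0.000, 2.390) = (-1.580, 2.390) m/s.
Speed = |(-1.580, 2.390)| = 2.865 m/s.

2.87 m/s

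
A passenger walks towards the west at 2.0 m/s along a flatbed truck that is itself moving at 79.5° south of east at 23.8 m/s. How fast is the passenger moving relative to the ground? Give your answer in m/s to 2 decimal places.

23.52 m/s

Taking east as x and north as y: flatbed truck velocity = (4.337, -23.401) m/s; passenger velocity relative to flatbed truck = (-2.000, 0.000) m/s.
Velocity relative to ground = (4.337, -23.401) + (-2.000, 0.000) = (2.337, -23.401) m/s.
Speed = |(2.337, -23.401)| = 23.518 m/s.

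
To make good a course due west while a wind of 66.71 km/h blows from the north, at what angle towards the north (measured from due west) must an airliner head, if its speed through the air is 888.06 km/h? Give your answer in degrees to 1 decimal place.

4.3°

The wind pushes perpendicular to the desired track; the heading must have a component into the wind equal to 66.71 km/h: 888.06 sin θ = 66.71.
sin θ = 0.0751, so θ = 4.308°.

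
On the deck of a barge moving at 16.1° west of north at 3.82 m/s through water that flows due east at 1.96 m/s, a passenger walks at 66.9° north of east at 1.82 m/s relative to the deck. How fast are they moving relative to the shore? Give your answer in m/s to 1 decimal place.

In east/north components (m/s): passenger relative to barge = (0.714, 1.674); barge relative to water = (-1.059, 3.670); water relative to ground = (1.960, 0.000).
Sum = (1.615, 5.344) m/s.
Speed = |(1.615, 5.344)| = 5.583 m/s.

5.6 m/s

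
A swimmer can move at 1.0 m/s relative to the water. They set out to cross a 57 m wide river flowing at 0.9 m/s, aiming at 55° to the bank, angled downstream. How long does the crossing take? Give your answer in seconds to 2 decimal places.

69.58 s

The component of the swimmer's velocity perpendicular to the bank is 1.0 × sin 55° = 0.819 m/s.
Only the cross-stream component determines the crossing time; the current contributes nothing perpendicular to the bank.
Time = 57 / 0.819 = 69.584 s.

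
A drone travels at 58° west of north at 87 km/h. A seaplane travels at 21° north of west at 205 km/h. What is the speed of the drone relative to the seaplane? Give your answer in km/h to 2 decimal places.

Taking east as x and north as y: drone velocity = (-73.780, 46.103) km/h; seaplane velocity = (-191.384, 73.465) km/h.
Velocity of drone relative to seaplane = (-73.780, 46.103) − (-191.384, 73.465) = (117.604, -27.362) km/h.
Magnitude = |(117.604, -27.362)| = 120.745 km/h.

120.75 km/h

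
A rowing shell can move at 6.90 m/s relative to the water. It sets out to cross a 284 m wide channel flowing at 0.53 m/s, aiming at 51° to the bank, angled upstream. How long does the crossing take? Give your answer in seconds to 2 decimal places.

The component of the rowing shell's velocity perpendicular to the bank is 6.90 × sin 51° = 5.362 m/s.
The flow acts along the bank and has no component across it.
Time = 284 / 5.362 = 52.962 s.

52.96 s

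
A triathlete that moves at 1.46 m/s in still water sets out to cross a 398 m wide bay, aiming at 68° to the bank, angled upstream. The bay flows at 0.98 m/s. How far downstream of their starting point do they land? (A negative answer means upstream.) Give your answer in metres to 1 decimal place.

127.3 m

Perpendicular speed = 1.354 m/s; crossing time = 398 / 1.354 = 294.012 s.
Net downstream speed = 0.433 m/s.
Drift = 0.433 × 294.012 = 127.329 m (downstream).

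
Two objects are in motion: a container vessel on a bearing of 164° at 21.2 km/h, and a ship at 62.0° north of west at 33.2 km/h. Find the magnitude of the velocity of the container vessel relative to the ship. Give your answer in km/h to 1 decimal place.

54.1 km/h

Taking east as x and north as y: container vessel velocity = (5.844, -20.379) km/h; ship velocity = (-15.586, 29.314) km/h.
Velocity of container vessel relative to ship = (5.844, -20.379) − (-15.586, 29.314) = (21.430, -49.693) km/h.
Magnitude = |(21.430, -49.693)| = 54.117 km/h.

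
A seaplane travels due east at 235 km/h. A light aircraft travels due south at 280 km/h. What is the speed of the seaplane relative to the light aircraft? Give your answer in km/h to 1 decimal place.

Taking east as x and north as y: seaplane velocity = (235.000, 0.000) km/h; light aircraft velocity = (0.000, -280.000) km/h.
Velocity of seaplane relative to light aircraft = (235.000, 0.000) − (0.000, -280.000) = (235.000, 280.000) km/h.
Magnitude = |(235.000, 280.000)| = 365.548 km/h.

365.5 km/h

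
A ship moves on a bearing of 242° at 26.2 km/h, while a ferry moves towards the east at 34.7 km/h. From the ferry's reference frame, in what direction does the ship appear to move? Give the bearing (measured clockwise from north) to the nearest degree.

258°

Taking east as x and north as y: ship velocity = (-23.133, -12.300) km/h; ferry velocity = (34.700, 0.000) km/h.
Velocity of ship relative to ferry = (-23.133, -12.300) − (34.700, 0.000) = (-57.833, -12.300) km/h.
Bearing = atan2(-57.83, -12.30) = 257.99° clockwise from north.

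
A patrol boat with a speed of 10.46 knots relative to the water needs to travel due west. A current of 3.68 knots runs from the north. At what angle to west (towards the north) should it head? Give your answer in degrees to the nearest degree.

The current pushes perpendicular to the desired track; the heading must have a component into the current equal to 3.68 knots: 10.46 sin θ = 3.68.
sin θ = 0.3518, so θ = 20.598°.

21°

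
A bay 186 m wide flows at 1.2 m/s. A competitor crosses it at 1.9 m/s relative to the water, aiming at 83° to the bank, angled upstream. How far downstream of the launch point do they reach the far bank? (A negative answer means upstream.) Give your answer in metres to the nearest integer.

Perpendicular speed = 1.886 m/s; crossing time = 186 / 1.886 = 98.630 s.
Net downstream speed = 0.968 m/s.
Drift = 0.968 × 98.630 = 95.518 m (downstream).

96 m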